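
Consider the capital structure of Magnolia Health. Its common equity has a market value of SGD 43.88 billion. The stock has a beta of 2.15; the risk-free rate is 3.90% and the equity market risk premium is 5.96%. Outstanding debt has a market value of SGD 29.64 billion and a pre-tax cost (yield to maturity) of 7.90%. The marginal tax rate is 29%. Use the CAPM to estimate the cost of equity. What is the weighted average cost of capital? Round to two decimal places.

12.24%

Cost of equity via CAPM: Re = 3.9% + 2.15 × 5.96% = 16.7140%.
Total capital V = 43.88 + 29.64 = 73.52.
Equity: weight = 43.88/73.52 = 0.5968; cost = 16.714%.
Debt: weight = 29.64/73.52 = 0.4032; after-tax cost = 7.9% × (1 − 29%) = 5.6090%.
WACC = 0.5968 × 16.7140% + 0.4032 × 5.6090% = 12.2370%.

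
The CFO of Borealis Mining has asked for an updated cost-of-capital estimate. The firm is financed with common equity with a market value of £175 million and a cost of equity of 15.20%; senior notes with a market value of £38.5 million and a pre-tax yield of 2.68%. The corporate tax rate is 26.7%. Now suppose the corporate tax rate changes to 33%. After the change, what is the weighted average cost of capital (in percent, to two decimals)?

After the change:
Total capital V = 175 + 38.5 = 213.5.
Equity: weight = 175/213.5 = 0.8197; cost = 15.2%.
Senior notes: weight = 38.5/213.5 = 0.1803; after-tax cost = 2.68% × (1 − 33%) = 1.7956%.
WACC = 0.8197 × 15.2000% + 0.1803 × 1.7956% = 12.7828%.

12.78%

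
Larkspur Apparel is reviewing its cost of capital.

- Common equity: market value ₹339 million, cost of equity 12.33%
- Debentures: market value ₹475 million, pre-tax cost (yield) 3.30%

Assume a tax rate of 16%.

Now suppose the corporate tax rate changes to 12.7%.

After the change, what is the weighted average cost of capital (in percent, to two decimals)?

After the change:
Total capital V = 339 + 475 = 814.
Equity: weight = 339/814 = 0.4165; cost = 12.33%.
Debentures: weight = 475/814 = 0.5835; after-tax cost = 3.3% × (1 − 12.7%) = 2.8809%.
WACC = 0.4165 × 12.3300% + 0.5835 × 2.8809% = 6.8161%.

6.82%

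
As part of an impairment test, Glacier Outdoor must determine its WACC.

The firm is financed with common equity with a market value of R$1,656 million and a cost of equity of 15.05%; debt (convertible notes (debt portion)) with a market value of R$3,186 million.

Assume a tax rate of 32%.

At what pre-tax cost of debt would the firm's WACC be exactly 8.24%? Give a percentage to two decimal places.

6.91%

Total capital V = 1656 + 3186 = 4842.
Equity weight = 1656/4842 = 0.3420.
Convertible notes (debt portion) weight = 3186/4842 = 0.6580.
Equity contribution = 0.3420 × 15.05% = 5.1472%.
Remaining for debt = 8.24% − 5.1472% = 3.0928%.
Rd × (1 − 32%) × 0.6580 = 3.0928%  ⇒  Rd = 6.9123%.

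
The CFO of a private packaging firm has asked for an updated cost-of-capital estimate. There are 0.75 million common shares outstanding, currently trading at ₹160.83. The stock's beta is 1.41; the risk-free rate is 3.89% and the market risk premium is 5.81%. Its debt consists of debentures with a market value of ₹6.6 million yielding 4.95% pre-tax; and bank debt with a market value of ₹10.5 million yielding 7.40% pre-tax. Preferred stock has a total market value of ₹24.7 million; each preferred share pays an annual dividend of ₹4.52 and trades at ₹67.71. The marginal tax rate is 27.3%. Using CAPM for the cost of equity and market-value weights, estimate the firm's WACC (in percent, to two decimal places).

Cost of equity via CAPM: Re = 3.89% + 1.41 × 5.81% = 12.0821%.
Cost of preferred: Rp = 4.52 / 67.71 = 6.6755%.
Market value of equity E = 160.83 × 0.75m = 120.6225m.
Total capital V = 120.6225 + 24.7 + 6.6 + 10.5 = 162.4225.
Equity: weight = 120.6225/162.4225 = 0.7426; cost = 12.0821%.
Preferred: weight = 24.7/162.4225 = 0.1521; cost = 6.6755%.
Debentures: weight = 6.6/162.4225 = 0.0406; after-tax cost = 4.95% × (1 − 27.3%) = 3.5987%.
Bank debt: weight = 10.5/162.4225 = 0.0646; after-tax cost = 7.4% × (1 − 27.3%) = 5.3798%.
WACC = 0.7426 × 12.0821% + 0.1521 × 6.6755% + 0.0406 × 3.5987% + 0.0646 × 5.3798% = 10.4819%.

10.48%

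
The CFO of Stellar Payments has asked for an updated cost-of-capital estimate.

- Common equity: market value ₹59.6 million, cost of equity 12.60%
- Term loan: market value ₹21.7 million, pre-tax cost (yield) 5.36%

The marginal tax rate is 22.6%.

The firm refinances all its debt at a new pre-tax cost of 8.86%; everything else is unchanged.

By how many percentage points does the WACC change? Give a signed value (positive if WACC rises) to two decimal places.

Current WACC:
Total capital V = 59.6 + 21.7 = 81.3.
Equity: weight = 59.6/81.3 = 0.7331; cost = 12.6%.
Term loan: weight = 21.7/81.3 = 0.2669; after-tax cost = 5.36% × (1 − 22.6%) = 4.1486%.
WACC = 0.7331 × 12.6000% + 0.2669 × 4.1486% = 10.3442%.
After the change:
Total capital V = 59.6 + 21.7 = 81.3.
Equity: weight = 59.6/81.3 = 0.7331; cost = 12.6%.
Term loan: weight = 21.7/81.3 = 0.2669; after-tax cost = 8.86% × (1 − 22.6%) = 6.8576%.
WACC = 0.7331 × 12.6000% + 0.2669 × 6.8576% = 11.0673%.
Change in WACC = 11.0673% − 10.3442% = 0.7231 pp.

+0.72 pp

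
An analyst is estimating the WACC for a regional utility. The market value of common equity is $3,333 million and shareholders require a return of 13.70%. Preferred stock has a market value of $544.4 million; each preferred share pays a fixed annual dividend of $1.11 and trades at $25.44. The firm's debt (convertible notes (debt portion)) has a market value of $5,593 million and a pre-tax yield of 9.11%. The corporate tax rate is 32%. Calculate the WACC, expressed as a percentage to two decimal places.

8.73%

Cost of preferred: Rp = 1.11 / 25.44 = 4.3632%.
Total capital V = 3333 + 544.4 + 5593 = 9470.4.
Equity: weight = 3333/9470.4 = 0.3519; cost = 13.7%.
Preferred: weight = 544.4/9470.4 = 0.0575; cost = 4.3632%.
Convertible notes (debt portion): weight = 5593/9470.4 = 0.5906; after-tax cost = 9.11% × (1 − 32%) = 6.1948%.
WACC = 0.3519 × 13.7000% + 0.0575 × 4.3632% + 0.5906 × 6.1948% = 8.7309%.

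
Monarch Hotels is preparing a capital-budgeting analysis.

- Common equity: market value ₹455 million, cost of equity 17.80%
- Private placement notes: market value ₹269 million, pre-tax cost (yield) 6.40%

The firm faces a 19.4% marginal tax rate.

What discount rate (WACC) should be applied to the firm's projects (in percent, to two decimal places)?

13.10%

Total capital V = 455 + 269 = 724.
Equity: weight = 455/724 = 0.6285; cost = 17.8%.
Private placement notes: weight = 269/724 = 0.3715; after-tax cost = 6.4% × (1 − 19.4%) = 5.1584%.
WACC = 0.6285 × 17.8000% + 0.3715 × 5.1584% = 13.1031%.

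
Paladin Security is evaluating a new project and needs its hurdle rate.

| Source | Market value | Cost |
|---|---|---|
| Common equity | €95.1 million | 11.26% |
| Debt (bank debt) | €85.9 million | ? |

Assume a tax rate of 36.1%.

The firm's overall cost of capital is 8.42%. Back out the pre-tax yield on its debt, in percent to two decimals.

8.26%

Total capital V = 95.1 + 85.9 = 181.
Equity weight = 95.1/181 = 0.5254.
Bank debt weight = 85.9/181 = 0.4746.
Equity contribution = 0.5254 × 11.26% = 5.9162%.
Remaining for debt = 8.42% − 5.9162% = 2.5038%.
Rd × (1 − 36.1%) × 0.4746 = 2.5038%  ⇒  Rd = 8.2564%.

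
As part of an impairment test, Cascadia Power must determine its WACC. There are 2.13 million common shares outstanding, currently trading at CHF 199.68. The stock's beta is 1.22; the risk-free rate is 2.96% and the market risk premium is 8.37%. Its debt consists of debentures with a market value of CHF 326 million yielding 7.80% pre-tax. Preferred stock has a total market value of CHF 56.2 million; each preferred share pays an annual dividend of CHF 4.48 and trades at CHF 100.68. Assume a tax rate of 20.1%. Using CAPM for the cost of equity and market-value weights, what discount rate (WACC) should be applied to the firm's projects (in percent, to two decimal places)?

9.76%

Cost of equity via CAPM: Re = 2.96% + 1.22 × 8.37% = 13.1714%.
Cost of preferred: Rp = 4.48 / 100.68 = 4.4497%.
Market value of equity E = 199.68 × 2.13m = 425.3184m.
Total capital V = 425.3184 + 56.2 + 326 = 807.5184.
Equity: weight = 425.3184/807.5184 = 0.5267; cost = 13.1714%.
Preferred: weight = 56.2/807.5184 = 0.0696; cost = 4.4497%.
Debentures: weight = 326/807.5184 = 0.4037; after-tax cost = 7.8% × (1 − 20.1%) = 6.2322%.
WACC = 0.5267 × 13.1714% + 0.0696 × 4.4497% + 0.4037 × 6.2322% = 9.7630%.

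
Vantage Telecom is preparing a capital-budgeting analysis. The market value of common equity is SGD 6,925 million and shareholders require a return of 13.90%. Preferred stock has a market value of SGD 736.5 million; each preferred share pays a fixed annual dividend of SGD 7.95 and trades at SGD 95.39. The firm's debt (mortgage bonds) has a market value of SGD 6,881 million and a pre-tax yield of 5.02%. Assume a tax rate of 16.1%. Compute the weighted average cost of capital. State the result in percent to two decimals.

9.03%

Cost of preferred: Rp = 7.95 / 95.39 = 8.3342%.
Total capital V = 6925 + 736.5 + 6881 = 14542.5.
Equity: weight = 6925/14542.5 = 0.4762; cost = 13.9%.
Preferred: weight = 736.5/14542.5 = 0.0506; cost = 8.3342%.
Mortgage bonds: weight = 6881/14542.5 = 0.4732; after-tax cost = 5.02% × (1 − 16.1%) = 4.2118%.
WACC = 0.4762 × 13.9000% + 0.0506 × 8.3342% + 0.4732 × 4.2118% = 9.0340%.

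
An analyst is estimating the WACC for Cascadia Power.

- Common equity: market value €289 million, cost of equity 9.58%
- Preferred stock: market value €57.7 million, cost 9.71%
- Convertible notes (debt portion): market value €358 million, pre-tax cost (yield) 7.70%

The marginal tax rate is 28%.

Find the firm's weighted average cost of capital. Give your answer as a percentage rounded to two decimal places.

Total capital V = 289 + 57.7 + 358 = 704.7.
Equity: weight = 289/704.7 = 0.4101; cost = 9.58%.
Preferred: weight = 57.7/704.7 = 0.0819; cost = 9.71%.
Convertible notes (debt portion): weight = 358/704.7 = 0.5080; after-tax cost = 7.7% × (1 − 28%) = 5.5440%.
WACC = 0.4101 × 9.5800% + 0.0819 × 9.7100% + 0.5080 × 5.5440% = 7.5403%.

7.54%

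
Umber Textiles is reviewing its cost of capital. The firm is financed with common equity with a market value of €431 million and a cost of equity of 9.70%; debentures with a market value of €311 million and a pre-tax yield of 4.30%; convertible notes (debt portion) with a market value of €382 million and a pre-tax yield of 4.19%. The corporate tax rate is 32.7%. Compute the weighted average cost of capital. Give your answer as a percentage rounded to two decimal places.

5.48%

Total capital V = 431 + 311 + 382 = 1124.
Equity: weight = 431/1124 = 0.3835; cost = 9.7%.
Debentures: weight = 311/1124 = 0.2767; after-tax cost = 4.3% × (1 − 32.7%) = 2.8939%.
Convertible notes (debt portion): weight = 382/1124 = 0.3399; after-tax cost = 4.19% × (1 − 32.7%) = 2.8199%.
WACC = 0.3835 × 9.7000% + 0.2767 × 2.8939% + 0.3399 × 2.8199% = 5.4786%.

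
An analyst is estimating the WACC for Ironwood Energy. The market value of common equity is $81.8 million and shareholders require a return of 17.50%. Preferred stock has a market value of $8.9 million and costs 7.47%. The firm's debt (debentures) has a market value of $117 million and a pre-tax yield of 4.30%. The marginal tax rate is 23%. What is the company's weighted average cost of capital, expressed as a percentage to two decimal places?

9.08%

Total capital V = 81.8 + 8.9 + 117 = 207.7.
Equity: weight = 81.8/207.7 = 0.3938; cost = 17.5%.
Preferred: weight = 8.9/207.7 = 0.0429; cost = 7.47%.
Debentures: weight = 117/207.7 = 0.5633; after-tax cost = 4.3% × (1 − 23%) = 3.3110%.
WACC = 0.3938 × 17.5000% + 0.0429 × 7.4700% + 0.5633 × 3.3110% = 9.0774%.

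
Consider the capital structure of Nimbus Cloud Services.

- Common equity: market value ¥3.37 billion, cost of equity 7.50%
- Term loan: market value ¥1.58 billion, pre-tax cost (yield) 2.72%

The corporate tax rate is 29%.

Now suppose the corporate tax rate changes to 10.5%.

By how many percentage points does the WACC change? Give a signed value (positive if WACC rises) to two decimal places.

+0.16 pp

Current WACC:
Total capital V = 3.37 + 1.58 = 4.95.
Equity: weight = 3.37/4.95 = 0.6808; cost = 7.5%.
Term loan: weight = 1.58/4.95 = 0.3192; after-tax cost = 2.72% × (1 − 29%) = 1.9312%.
WACC = 0.6808 × 7.5000% + 0.3192 × 1.9312% = 5.7225%.
After the change:
Total capital V = 3.37 + 1.58 = 4.95.
Equity: weight = 3.37/4.95 = 0.6808; cost = 7.5%.
Term loan: weight = 1.58/4.95 = 0.3192; after-tax cost = 2.72% × (1 − 10.5%) = 2.4344%.
WACC = 0.6808 × 7.5000% + 0.3192 × 2.4344% = 5.8831%.
Change in WACC = 5.8831% − 5.7225% = 0.1606 pp.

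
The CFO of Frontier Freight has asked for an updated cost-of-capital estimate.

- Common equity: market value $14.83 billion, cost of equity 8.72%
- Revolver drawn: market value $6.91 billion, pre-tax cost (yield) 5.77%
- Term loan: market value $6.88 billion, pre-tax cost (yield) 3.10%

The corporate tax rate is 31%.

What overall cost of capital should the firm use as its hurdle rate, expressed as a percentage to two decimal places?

Total capital V = 14.83 + 6.91 + 6.88 = 28.62.
Equity: weight = 14.83/28.62 = 0.5182; cost = 8.72%.
Revolver drawn: weight = 6.91/28.62 = 0.2414; after-tax cost = 5.77% × (1 − 31%) = 3.9813%.
Term loan: weight = 6.88/28.62 = 0.2404; after-tax cost = 3.1% × (1 − 31%) = 2.1390%.
WACC = 0.5182 × 8.7200% + 0.2414 × 3.9813% + 0.2404 × 2.1390% = 5.9939%.

5.99%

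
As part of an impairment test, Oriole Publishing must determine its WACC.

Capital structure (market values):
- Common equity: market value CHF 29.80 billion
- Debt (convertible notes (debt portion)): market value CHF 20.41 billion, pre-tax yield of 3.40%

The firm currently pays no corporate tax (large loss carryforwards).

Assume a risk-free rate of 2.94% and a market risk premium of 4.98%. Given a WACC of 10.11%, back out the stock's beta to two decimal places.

2.36

Total capital V = 29.8 + 20.41 = 50.21.
Equity weight = 29.8/50.21 = 0.5935.
Convertible notes (debt portion) weight = 20.41/50.21 = 0.4065.
Debt contribution = 0.4065 × 3.4% × (1 − 0%) = 1.3821%.
Required equity contribution = 10.11% − 1.3821% = 8.7279%  ⇒  Re = 14.7057%.
CAPM: 14.7057% = 2.94% + β × 4.98%  ⇒  β = 2.3626.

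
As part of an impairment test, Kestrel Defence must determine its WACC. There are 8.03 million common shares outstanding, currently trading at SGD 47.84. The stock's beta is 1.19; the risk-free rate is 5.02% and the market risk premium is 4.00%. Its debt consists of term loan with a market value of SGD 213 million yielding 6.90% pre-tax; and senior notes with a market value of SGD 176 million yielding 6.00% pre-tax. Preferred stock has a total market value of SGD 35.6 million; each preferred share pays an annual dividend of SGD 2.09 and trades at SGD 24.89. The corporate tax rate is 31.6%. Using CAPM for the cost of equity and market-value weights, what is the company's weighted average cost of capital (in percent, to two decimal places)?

Cost of equity via CAPM: Re = 5.02% + 1.19 × 4.0% = 9.7800%.
Cost of preferred: Rp = 2.09 / 24.89 = 8.3969%.
Market value of equity E = 47.84 × 8.03m = 384.1552m.
Total capital V = 384.1552 + 35.6 + 213 + 176 = 808.7552.
Equity: weight = 384.1552/808.7552 = 0.4750; cost = 9.78%.
Preferred: weight = 35.6/808.7552 = 0.0440; cost = 8.3969%.
Term loan: weight = 213/808.7552 = 0.2634; after-tax cost = 6.9% × (1 − 31.6%) = 4.7196%.
Senior notes: weight = 176/808.7552 = 0.2176; after-tax cost = 6% × (1 − 31.6%) = 4.1040%.
WACC = 0.4750 × 9.7800% + 0.0440 × 8.3969% + 0.2634 × 4.7196% + 0.2176 × 4.1040% = 7.1512%.

7.15%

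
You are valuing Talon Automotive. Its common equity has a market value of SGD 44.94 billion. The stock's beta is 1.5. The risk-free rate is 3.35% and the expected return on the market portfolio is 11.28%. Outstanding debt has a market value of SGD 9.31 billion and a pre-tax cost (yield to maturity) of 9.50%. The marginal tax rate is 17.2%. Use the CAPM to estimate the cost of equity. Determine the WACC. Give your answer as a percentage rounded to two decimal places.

13.98%

Market risk premium = 11.28% − 3.35% = 7.93%.
Cost of equity via CAPM: Re = 3.35% + 1.5 × 7.93% = 15.2450%.
Total capital V = 44.94 + 9.31 = 54.25.
Equity: weight = 44.94/54.25 = 0.8284; cost = 15.245%.
Debt: weight = 9.31/54.25 = 0.1716; after-tax cost = 9.5% × (1 − 17.2%) = 7.8660%.
WACC = 0.8284 × 15.2450% + 0.1716 × 7.8660% = 13.9787%.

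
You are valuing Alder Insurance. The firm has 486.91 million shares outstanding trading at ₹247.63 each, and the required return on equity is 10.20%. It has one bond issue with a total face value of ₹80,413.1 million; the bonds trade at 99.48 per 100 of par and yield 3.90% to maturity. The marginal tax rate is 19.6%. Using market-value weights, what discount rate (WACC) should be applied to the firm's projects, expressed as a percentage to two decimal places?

7.38%

Market value of equity E = 247.63 × 486.91m = 120573.5233m. Market value of debt D = 80413.1m × 99.48/100 = 79994.95188m.
Total capital V = 120573.5233 + 79994.95188 = 200568.47518.
Equity: weight = 120573.5233/200568.47518 = 0.6012; cost = 10.2%.
Bonds outstanding: weight = 79994.95188/200568.47518 = 0.3988; after-tax cost = 3.9% × (1 − 19.6%) = 3.1356%.
WACC = 0.6012 × 10.2000% + 0.3988 × 3.1356% = 7.3824%.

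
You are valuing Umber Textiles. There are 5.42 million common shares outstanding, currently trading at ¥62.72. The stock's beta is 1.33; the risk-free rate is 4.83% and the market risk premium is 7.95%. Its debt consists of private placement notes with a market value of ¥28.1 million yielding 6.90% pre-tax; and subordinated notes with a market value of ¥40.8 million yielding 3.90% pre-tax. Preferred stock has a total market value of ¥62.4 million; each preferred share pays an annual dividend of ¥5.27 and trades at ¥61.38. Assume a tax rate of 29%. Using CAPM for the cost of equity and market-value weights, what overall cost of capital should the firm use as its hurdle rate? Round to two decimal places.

Cost of equity via CAPM: Re = 4.83% + 1.33 × 7.95% = 15.4035%.
Cost of preferred: Rp = 5.27 / 61.38 = 8.5859%.
Market value of equity E = 62.72 × 5.42m = 339.9424m.
Total capital V = 339.9424 + 62.4 + 28.1 + 40.8 = 471.2424.
Equity: weight = 339.9424/471.2424 = 0.7214; cost = 15.4035%.
Preferred: weight = 62.4/471.2424 = 0.1324; cost = 8.5859%.
Private placement notes: weight = 28.1/471.2424 = 0.0596; after-tax cost = 6.9% × (1 − 29%) = 4.8990%.
Subordinated notes: weight = 40.8/471.2424 = 0.0866; after-tax cost = 3.9% × (1 − 29%) = 2.7690%.
WACC = 0.7214 × 15.4035% + 0.1324 × 8.5859% + 0.0596 × 4.8990% + 0.0866 × 2.7690% = 12.7805%.

12.78%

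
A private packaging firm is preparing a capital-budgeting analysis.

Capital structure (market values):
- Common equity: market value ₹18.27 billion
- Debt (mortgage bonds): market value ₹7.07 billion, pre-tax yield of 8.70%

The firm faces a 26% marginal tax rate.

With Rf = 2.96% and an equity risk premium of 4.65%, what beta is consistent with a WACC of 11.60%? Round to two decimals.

Total capital V = 18.27 + 7.07 = 25.34.
Equity weight = 18.27/25.34 = 0.7210.
Mortgage bonds weight = 7.07/25.34 = 0.2790.
Debt contribution = 0.2790 × 8.7% × (1 − 26%) = 1.7962%.
Required equity contribution = 11.6% − 1.7962% = 9.8038%  ⇒  Re = 13.5976%.
CAPM: 13.5976% = 2.96% + β × 4.65%  ⇒  β = 2.2876.

2.29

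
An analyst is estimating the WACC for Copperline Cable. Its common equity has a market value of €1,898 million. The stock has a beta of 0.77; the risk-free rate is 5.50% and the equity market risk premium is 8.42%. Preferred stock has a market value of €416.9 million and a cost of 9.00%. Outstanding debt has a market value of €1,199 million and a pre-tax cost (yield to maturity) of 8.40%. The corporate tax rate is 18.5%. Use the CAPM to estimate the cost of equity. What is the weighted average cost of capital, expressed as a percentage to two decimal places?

Cost of equity via CAPM: Re = 5.5% + 0.77 × 8.42% = 11.9834%.
Total capital V = 1898 + 416.9 + 1199 = 3513.9.
Equity: weight = 1898/3513.9 = 0.5401; cost = 11.9834%.
Preferred: weight = 416.9/3513.9 = 0.1186; cost = 9%.
Debt: weight = 1199/3513.9 = 0.3412; after-tax cost = 8.4% × (1 − 18.5%) = 6.8460%.
WACC = 0.5401 × 11.9834% + 0.1186 × 9.0000% + 0.3412 × 6.8460% = 9.8765%.

9.88%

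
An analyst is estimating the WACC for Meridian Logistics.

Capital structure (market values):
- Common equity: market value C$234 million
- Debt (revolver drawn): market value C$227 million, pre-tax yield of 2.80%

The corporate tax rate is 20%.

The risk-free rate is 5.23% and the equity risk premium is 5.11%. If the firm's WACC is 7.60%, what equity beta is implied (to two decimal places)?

1.48

Total capital V = 234 + 227 = 461.
Equity weight = 234/461 = 0.5076.
Revolver drawn weight = 227/461 = 0.4924.
Debt contribution = 0.4924 × 2.8% × (1 − 20%) = 1.1030%.
Required equity contribution = 7.6% − 1.1030% = 6.4970%  ⇒  Re = 12.7997%.
CAPM: 12.7997% = 5.23% + β × 5.11%  ⇒  β = 1.4813.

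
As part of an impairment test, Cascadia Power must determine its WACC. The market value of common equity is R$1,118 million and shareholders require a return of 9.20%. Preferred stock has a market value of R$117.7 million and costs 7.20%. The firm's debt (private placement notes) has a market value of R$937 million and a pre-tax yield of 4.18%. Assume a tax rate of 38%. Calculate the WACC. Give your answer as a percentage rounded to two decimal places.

6.24%

Total capital V = 1118 + 117.7 + 937 = 2172.7.
Equity: weight = 1118/2172.7 = 0.5146; cost = 9.2%.
Preferred: weight = 117.7/2172.7 = 0.0542; cost = 7.2%.
Private placement notes: weight = 937/2172.7 = 0.4313; after-tax cost = 4.18% × (1 − 38%) = 2.5916%.
WACC = 0.5146 × 9.2000% + 0.0542 × 7.2000% + 0.4313 × 2.5916% = 6.2417%.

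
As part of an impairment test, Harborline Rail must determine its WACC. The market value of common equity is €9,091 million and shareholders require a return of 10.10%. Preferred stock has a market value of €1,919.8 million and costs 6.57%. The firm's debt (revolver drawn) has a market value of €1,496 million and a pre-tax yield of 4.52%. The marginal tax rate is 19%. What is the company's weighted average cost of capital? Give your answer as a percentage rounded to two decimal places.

8.79%

Total capital V = 9091 + 1919.8 + 1496 = 12506.8.
Equity: weight = 9091/12506.8 = 0.7269; cost = 10.1%.
Preferred: weight = 1919.8/12506.8 = 0.1535; cost = 6.57%.
Revolver drawn: weight = 1496/12506.8 = 0.1196; after-tax cost = 4.52% × (1 − 19%) = 3.6612%.
WACC = 0.7269 × 10.1000% + 0.1535 × 6.5700% + 0.1196 × 3.6612% = 8.7880%.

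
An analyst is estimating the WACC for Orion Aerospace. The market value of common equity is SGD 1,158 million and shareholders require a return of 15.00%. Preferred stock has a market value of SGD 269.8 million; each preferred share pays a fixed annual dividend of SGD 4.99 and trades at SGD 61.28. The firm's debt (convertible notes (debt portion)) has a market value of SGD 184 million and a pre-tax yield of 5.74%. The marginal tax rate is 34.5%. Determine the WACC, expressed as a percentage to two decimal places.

Cost of preferred: Rp = 4.99 / 61.28 = 8.1430%.
Total capital V = 1158 + 269.8 + 184 = 1611.8.
Equity: weight = 1158/1611.8 = 0.7185; cost = 15%.
Preferred: weight = 269.8/1611.8 = 0.1674; cost = 8.143%.
Convertible notes (debt portion): weight = 184/1611.8 = 0.1142; after-tax cost = 5.74% × (1 − 34.5%) = 3.7597%.
WACC = 0.7185 × 15.0000% + 0.1674 × 8.1430% + 0.1142 × 3.7597% = 12.5690%.

12.57%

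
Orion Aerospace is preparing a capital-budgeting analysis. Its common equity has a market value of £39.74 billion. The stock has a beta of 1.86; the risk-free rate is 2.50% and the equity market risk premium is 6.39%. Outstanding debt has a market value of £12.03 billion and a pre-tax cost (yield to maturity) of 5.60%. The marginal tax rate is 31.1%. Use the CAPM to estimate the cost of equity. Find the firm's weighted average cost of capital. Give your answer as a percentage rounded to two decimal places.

11.94%

Cost of equity via CAPM: Re = 2.5% + 1.86 × 6.39% = 14.3854%.
Total capital V = 39.74 + 12.03 = 51.77.
Equity: weight = 39.74/51.77 = 0.7676; cost = 14.3854%.
Debt: weight = 12.03/51.77 = 0.2324; after-tax cost = 5.6% × (1 − 31.1%) = 3.8584%.
WACC = 0.7676 × 14.3854% + 0.2324 × 3.8584% = 11.9392%.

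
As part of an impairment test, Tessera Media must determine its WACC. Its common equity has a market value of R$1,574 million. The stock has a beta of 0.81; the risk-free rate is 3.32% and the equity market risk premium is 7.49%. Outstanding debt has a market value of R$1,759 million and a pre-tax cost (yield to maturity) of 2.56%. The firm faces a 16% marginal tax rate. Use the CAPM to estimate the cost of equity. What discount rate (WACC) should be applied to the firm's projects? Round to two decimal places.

Cost of equity via CAPM: Re = 3.32% + 0.81 × 7.49% = 9.3869%.
Total capital V = 1574 + 1759 = 3333.
Equity: weight = 1574/3333 = 0.4722; cost = 9.3869%.
Debt: weight = 1759/3333 = 0.5278; after-tax cost = 2.56% × (1 − 16%) = 2.1504%.
WACC = 0.4722 × 9.3869% + 0.5278 × 2.1504% = 5.5678%.

5.57%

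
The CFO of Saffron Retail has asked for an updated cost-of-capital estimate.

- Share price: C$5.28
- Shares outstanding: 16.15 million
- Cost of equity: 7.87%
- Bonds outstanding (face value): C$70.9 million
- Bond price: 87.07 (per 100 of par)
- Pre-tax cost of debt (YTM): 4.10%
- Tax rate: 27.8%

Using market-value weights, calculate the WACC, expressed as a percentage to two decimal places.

Market value of equity E = 5.28 × 16.15m = 85.272m. Market value of debt D = 70.9m × 87.07/100 = 61.73263m.
Total capital V = 85.272 + 61.73263 = 147.00463.
Equity: weight = 85.272/147.00463 = 0.5801; cost = 7.87%.
Bonds outstanding: weight = 61.73263/147.00463 = 0.4199; after-tax cost = 4.1% × (1 − 27.8%) = 2.9602%.
WACC = 0.5801 × 7.8700% + 0.4199 × 2.9602% = 5.8082%.

5.81%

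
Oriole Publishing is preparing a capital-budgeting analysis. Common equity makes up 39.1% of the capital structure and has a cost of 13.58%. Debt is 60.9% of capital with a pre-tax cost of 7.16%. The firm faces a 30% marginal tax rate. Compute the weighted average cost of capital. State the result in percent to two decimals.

After-tax cost of debt = 7.16% × (1 − 30%) = 5.0120%.
WACC = 0.391 × 13.5800% + 0.609 × 5.0120% = 8.3621%.

8.36%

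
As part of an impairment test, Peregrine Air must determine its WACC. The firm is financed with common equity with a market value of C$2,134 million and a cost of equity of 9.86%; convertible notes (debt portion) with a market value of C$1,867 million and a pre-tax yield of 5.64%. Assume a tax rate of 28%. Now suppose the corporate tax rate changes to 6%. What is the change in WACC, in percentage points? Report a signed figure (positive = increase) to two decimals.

+0.58 pp

Current WACC:
Total capital V = 2134 + 1867 = 4001.
Equity: weight = 2134/4001 = 0.5334; cost = 9.86%.
Convertible notes (debt portion): weight = 1867/4001 = 0.4666; after-tax cost = 5.64% × (1 − 28%) = 4.0608%.
WACC = 0.5334 × 9.8600% + 0.4666 × 4.0608% = 7.1539%.
After the change:
Total capital V = 2134 + 1867 = 4001.
Equity: weight = 2134/4001 = 0.5334; cost = 9.86%.
Convertible notes (debt portion): weight = 1867/4001 = 0.4666; after-tax cost = 5.64% × (1 − 6%) = 5.3016%.
WACC = 0.5334 × 9.8600% + 0.4666 × 5.3016% = 7.7329%.
Change in WACC = 7.7329% − 7.1539% = 0.5790 pp.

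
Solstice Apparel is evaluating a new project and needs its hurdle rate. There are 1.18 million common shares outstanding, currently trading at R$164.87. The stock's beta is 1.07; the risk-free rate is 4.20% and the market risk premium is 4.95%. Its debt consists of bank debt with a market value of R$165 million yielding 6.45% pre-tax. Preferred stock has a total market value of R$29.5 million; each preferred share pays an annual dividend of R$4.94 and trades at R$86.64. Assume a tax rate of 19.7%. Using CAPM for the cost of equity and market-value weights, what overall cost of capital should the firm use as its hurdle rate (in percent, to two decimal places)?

Cost of equity via CAPM: Re = 4.2% + 1.07 × 4.95% = 9.4965%.
Cost of preferred: Rp = 4.94 / 86.64 = 5.7018%.
Market value of equity E = 164.87 × 1.18m = 194.5466m.
Total capital V = 194.5466 + 29.5 + 165 = 389.0466.
Equity: weight = 194.5466/389.0466 = 0.5001; cost = 9.4965%.
Preferred: weight = 29.5/389.0466 = 0.0758; cost = 5.7018%.
Bank debt: weight = 165/389.0466 = 0.4241; after-tax cost = 6.45% × (1 − 19.7%) = 5.1794%.
WACC = 0.5001 × 9.4965% + 0.0758 × 5.7018% + 0.4241 × 5.1794% = 7.3778%.

7.38%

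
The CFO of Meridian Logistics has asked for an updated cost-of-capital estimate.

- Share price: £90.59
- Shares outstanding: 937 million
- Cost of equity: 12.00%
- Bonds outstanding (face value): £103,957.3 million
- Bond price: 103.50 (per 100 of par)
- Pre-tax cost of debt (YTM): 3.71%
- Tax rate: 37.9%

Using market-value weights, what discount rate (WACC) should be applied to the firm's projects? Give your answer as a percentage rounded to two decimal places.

Market value of equity E = 90.59 × 937m = 84882.83m. Market value of debt D = 103957.3m × 103.5/100 = 107595.8055m.
Total capital V = 84882.83 + 107595.8055 = 192478.6355.
Equity: weight = 84882.83/192478.6355 = 0.4410; cost = 12%.
Bonds outstanding: weight = 107595.8055/192478.6355 = 0.5590; after-tax cost = 3.71% × (1 − 37.9%) = 2.3039%.
WACC = 0.4410 × 12.0000% + 0.5590 × 2.3039% = 6.5799%.

6.58%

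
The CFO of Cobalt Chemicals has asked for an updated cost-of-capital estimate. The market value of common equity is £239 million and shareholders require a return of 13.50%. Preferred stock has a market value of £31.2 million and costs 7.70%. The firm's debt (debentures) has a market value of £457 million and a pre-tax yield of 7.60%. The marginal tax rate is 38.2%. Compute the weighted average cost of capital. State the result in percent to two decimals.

Total capital V = 239 + 31.2 + 457 = 727.2.
Equity: weight = 239/727.2 = 0.3287; cost = 13.5%.
Preferred: weight = 31.2/727.2 = 0.0429; cost = 7.7%.
Debentures: weight = 457/727.2 = 0.6284; after-tax cost = 7.6% × (1 − 38.2%) = 4.6968%.
WACC = 0.3287 × 13.5000% + 0.0429 × 7.7000% + 0.6284 × 4.6968% = 7.7189%.

7.72%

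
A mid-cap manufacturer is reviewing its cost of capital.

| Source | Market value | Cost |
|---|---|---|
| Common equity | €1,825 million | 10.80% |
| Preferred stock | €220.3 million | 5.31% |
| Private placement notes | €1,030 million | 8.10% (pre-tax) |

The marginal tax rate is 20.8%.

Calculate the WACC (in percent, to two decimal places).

Total capital V = 1825 + 220.3 + 1030 = 3075.3.
Equity: weight = 1825/3075.3 = 0.5934; cost = 10.8%.
Preferred: weight = 220.3/3075.3 = 0.0716; cost = 5.31%.
Private placement notes: weight = 1030/3075.3 = 0.3349; after-tax cost = 8.1% × (1 − 20.8%) = 6.4152%.
WACC = 0.5934 × 10.8000% + 0.0716 × 5.3100% + 0.3349 × 6.4152% = 8.9381%.

8.94%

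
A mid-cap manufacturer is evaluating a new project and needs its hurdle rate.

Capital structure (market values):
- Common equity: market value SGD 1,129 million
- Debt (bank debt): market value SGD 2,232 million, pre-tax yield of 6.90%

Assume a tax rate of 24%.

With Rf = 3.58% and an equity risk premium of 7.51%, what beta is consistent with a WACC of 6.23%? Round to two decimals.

0.61

Total capital V = 1129 + 2232 = 3361.
Equity weight = 1129/3361 = 0.3359.
Bank debt weight = 2232/3361 = 0.6641.
Debt contribution = 0.6641 × 6.9% × (1 − 24%) = 3.4825%.
Required equity contribution = 6.23% − 3.4825% = 2.7475%  ⇒  Re = 8.1793%.
CAPM: 8.1793% = 3.58% + β × 7.51%  ⇒  β = 0.6124.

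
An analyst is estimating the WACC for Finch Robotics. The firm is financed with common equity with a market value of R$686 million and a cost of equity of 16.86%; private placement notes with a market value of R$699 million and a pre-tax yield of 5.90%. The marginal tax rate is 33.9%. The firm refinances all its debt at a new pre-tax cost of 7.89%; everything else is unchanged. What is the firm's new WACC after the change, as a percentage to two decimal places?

10.98%

After the change:
Total capital V = 686 + 699 = 1385.
Equity: weight = 686/1385 = 0.4953; cost = 16.86%.
Private placement notes: weight = 699/1385 = 0.5047; after-tax cost = 7.89% × (1 − 33.9%) = 5.2153%.
WACC = 0.4953 × 16.8600% + 0.5047 × 5.2153% = 10.9830%.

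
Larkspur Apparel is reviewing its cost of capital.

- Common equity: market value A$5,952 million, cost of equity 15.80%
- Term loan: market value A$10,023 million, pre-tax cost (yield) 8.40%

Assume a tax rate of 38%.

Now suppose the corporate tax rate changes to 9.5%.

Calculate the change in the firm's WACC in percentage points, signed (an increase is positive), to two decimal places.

Current WACC:
Total capital V = 5952 + 10023 = 15975.
Equity: weight = 5952/15975 = 0.3726; cost = 15.8%.
Term loan: weight = 10023/15975 = 0.6274; after-tax cost = 8.4% × (1 − 38%) = 5.2080%.
WACC = 0.3726 × 15.8000% + 0.6274 × 5.2080% = 9.1544%.
After the change:
Total capital V = 5952 + 10023 = 15975.
Equity: weight = 5952/15975 = 0.3726; cost = 15.8%.
Term loan: weight = 10023/15975 = 0.6274; after-tax cost = 8.4% × (1 − 9.5%) = 7.6020%.
WACC = 0.3726 × 15.8000% + 0.6274 × 7.6020% = 10.6564%.
Change in WACC = 10.6564% − 9.1544% = 1.5020 pp.

+1.50 pp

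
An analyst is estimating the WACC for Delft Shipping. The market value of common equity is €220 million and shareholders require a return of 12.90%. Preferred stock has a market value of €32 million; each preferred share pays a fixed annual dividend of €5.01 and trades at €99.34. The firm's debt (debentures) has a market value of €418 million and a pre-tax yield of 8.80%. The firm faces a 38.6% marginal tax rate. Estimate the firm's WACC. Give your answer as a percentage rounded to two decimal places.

Cost of preferred: Rp = 5.01 / 99.34 = 5.0433%.
Total capital V = 220 + 32 + 418 = 670.
Equity: weight = 220/670 = 0.3284; cost = 12.9%.
Preferred: weight = 32/670 = 0.0478; cost = 5.0433%.
Debentures: weight = 418/670 = 0.6239; after-tax cost = 8.8% × (1 − 38.6%) = 5.4032%.
WACC = 0.3284 × 12.9000% + 0.0478 × 5.0433% + 0.6239 × 5.4032% = 7.8476%.

7.85%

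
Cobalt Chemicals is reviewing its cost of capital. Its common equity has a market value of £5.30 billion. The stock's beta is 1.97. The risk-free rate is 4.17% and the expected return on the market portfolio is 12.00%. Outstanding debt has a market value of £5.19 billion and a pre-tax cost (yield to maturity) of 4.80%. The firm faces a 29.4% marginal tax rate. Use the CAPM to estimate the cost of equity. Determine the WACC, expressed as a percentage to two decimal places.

11.58%

Market risk premium = 12.0% − 4.17% = 7.83%.
Cost of equity via CAPM: Re = 4.17% + 1.97 × 7.83% = 19.5951%.
Total capital V = 5.3 + 5.19 = 10.49.
Equity: weight = 5.3/10.49 = 0.5052; cost = 19.5951%.
Debt: weight = 5.19/10.49 = 0.4948; after-tax cost = 4.8% × (1 − 29.4%) = 3.3888%.
WACC = 0.5052 × 19.5951% + 0.4948 × 3.3888% = 11.5769%.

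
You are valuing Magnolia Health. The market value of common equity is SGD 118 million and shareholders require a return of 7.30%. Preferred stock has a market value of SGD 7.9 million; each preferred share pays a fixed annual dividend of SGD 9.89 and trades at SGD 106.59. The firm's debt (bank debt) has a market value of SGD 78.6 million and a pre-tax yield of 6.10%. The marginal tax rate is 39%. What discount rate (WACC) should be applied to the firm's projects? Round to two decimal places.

Cost of preferred: Rp = 9.89 / 106.59 = 9.2785%.
Total capital V = 118 + 7.9 + 78.6 = 204.5.
Equity: weight = 118/204.5 = 0.5770; cost = 7.3%.
Preferred: weight = 7.9/204.5 = 0.0386; cost = 9.2785%.
Bank debt: weight = 78.6/204.5 = 0.3844; after-tax cost = 6.1% × (1 − 39%) = 3.7210%.
WACC = 0.5770 × 7.3000% + 0.0386 × 9.2785% + 0.3844 × 3.7210% = 6.0008%.

6.00%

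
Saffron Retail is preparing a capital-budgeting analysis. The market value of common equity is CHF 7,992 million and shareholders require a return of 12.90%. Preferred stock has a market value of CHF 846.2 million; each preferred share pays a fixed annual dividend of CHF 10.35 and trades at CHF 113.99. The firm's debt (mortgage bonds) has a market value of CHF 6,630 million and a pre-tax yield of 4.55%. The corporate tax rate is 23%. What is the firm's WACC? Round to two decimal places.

Cost of preferred: Rp = 10.35 / 113.99 = 9.0797%.
Total capital V = 7992 + 846.2 + 6630 = 15468.2.
Equity: weight = 7992/15468.2 = 0.5167; cost = 12.9%.
Preferred: weight = 846.2/15468.2 = 0.0547; cost = 9.0797%.
Mortgage bonds: weight = 6630/15468.2 = 0.4286; after-tax cost = 4.55% × (1 − 23%) = 3.5035%.
WACC = 0.5167 × 12.9000% + 0.0547 × 9.0797% + 0.4286 × 3.5035% = 8.6635%.

8.66%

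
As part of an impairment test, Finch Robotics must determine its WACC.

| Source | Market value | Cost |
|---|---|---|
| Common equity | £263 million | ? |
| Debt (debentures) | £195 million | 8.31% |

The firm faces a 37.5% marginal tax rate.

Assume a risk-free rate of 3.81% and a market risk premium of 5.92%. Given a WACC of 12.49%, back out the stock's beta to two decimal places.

2.38

Total capital V = 263 + 195 = 458.
Equity weight = 263/458 = 0.5742.
Debentures weight = 195/458 = 0.4258.
Debt contribution = 0.4258 × 8.31% × (1 − 37.5%) = 2.2113%.
Required equity contribution = 12.49% − 2.2113% = 10.2787%  ⇒  Re = 17.8998%.
CAPM: 17.8998% = 3.81% + β × 5.92%  ⇒  β = 2.3800.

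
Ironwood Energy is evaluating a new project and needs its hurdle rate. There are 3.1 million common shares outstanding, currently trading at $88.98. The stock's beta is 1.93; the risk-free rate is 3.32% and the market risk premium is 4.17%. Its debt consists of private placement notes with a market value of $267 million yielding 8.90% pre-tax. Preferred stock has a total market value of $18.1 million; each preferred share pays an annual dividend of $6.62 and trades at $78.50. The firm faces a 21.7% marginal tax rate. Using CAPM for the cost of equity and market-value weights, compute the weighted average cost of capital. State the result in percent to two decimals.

Cost of equity via CAPM: Re = 3.32% + 1.93 × 4.17% = 11.3681%.
Cost of preferred: Rp = 6.62 / 78.5 = 8.4331%.
Market value of equity E = 88.98 × 3.1m = 275.838m.
Total capital V = 275.838 + 18.1 + 267 = 560.938.
Equity: weight = 275.838/560.938 = 0.4917; cost = 11.3681%.
Preferred: weight = 18.1/560.938 = 0.0323; cost = 8.4331%.
Private placement notes: weight = 267/560.938 = 0.4760; after-tax cost = 8.9% × (1 − 21.7%) = 6.9687%.
WACC = 0.4917 × 11.3681% + 0.0323 × 8.4331% + 0.4760 × 6.9687% = 9.1793%.

9.18%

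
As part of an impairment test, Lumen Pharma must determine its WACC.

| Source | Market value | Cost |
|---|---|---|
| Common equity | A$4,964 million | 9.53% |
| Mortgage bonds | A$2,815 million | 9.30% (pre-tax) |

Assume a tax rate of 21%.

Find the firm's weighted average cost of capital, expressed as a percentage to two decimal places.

8.74%

Total capital V = 4964 + 2815 = 7779.
Equity: weight = 4964/7779 = 0.6381; cost = 9.53%.
Mortgage bonds: weight = 2815/7779 = 0.3619; after-tax cost = 9.3% × (1 − 21%) = 7.3470%.
WACC = 0.6381 × 9.5300% + 0.3619 × 7.3470% = 8.7400%.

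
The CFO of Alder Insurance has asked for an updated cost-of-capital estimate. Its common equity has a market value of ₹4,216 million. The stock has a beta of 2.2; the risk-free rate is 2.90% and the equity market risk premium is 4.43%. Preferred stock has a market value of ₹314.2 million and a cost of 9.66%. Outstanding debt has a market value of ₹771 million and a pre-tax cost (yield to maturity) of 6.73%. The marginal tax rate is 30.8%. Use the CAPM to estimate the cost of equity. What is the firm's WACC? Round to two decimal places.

Cost of equity via CAPM: Re = 2.9% + 2.2 × 4.43% = 12.6460%.
Total capital V = 4216 + 314.2 + 771 = 5301.2.
Equity: weight = 4216/5301.2 = 0.7953; cost = 12.646%.
Preferred: weight = 314.2/5301.2 = 0.0593; cost = 9.66%.
Debt: weight = 771/5301.2 = 0.1454; after-tax cost = 6.73% × (1 − 30.8%) = 4.6572%.
WACC = 0.7953 × 12.6460% + 0.0593 × 9.6600% + 0.1454 × 4.6572% = 11.3071%.

11.31%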